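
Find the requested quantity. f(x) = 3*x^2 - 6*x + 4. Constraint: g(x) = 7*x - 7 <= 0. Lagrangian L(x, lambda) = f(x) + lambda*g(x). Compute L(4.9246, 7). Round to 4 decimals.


Step 1: Evaluate f(x).
f(4.9246) = 3*4.9246^2 - 6*4.9246 + 4 = 47.2075
Step 2: Evaluate g(x).
g(4.9246) = 7*4.9246 - 7 = 27.4722
Step 3: Compute Lagrangian.
L = 47.2075 + 7*27.4722 = 239.5129


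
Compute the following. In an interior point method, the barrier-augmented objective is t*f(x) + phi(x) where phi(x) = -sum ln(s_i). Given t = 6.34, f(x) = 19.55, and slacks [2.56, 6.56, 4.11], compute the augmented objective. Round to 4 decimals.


Step 1: Compute log-barrier.
ln values: [0.94, 1.881, 1.4134]
phi = -(0.94 + 1.881 + 1.4134) = -4.2344
Step 2: Compute augmented objective.
t*f(x) = 6.34*19.55 = 123.947
Total = 123.947 - 4.2344 = 119.7126


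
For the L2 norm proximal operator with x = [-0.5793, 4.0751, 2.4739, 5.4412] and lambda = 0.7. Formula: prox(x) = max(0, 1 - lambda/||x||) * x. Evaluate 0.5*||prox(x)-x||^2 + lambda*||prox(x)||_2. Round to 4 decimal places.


Step 1: Compute ||x||.
||x|| = 7.2573
Step 2: Compute scaling factor.
scale = max(0, 1 - 0.7/7.2573) = 0.9035
Step 3: prox(x) = [-0.5234, 3.682, 2.2353, 4.9164]
||prox(x)|| = 6.5573
Step 4: Proximal objective.
0.5*||prox-x||^2 = 0.245
lambda*||prox|| = 4.5901
Total = 4.8351


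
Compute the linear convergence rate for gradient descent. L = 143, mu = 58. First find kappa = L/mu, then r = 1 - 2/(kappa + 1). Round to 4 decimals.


Step 1: Compute the condition number.
kappa = L/mu = 143/58 = 2.4655
Step 2: Compute the convergence rate.
r = 1 - 2/(kappa + 1) = 1 - 2*mu/(L + mu) = (L - mu)/(L + mu) = 85/201 = 0.4229


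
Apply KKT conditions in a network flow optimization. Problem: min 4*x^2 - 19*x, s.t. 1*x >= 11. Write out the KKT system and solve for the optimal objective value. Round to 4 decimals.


Step 1: Try lambda = 0 (constraint inactive).
x_unc = 19/(2*4) = 2.375
Check: 1*2.375 = 2.375 < 11 -- violated!
Step 2: Constraint must be active: 1*x = 11
x* = 11/1 = 11.0
lambda = (2*4*11.0 - 19)/1 = 69.0
Step 3: Compute optimal value.
f(x*) = 4*11.0^2 - 19*11.0 = 275.0


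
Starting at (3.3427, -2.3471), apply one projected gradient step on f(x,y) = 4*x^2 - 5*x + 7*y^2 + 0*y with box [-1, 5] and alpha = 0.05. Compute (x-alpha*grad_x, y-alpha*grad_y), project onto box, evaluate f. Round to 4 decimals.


Step 1: Compute gradient at (3.3427, -2.3471).
grad_x = 2*4*3.3427 - 5 = 21.7416
grad_y = 2*7*-2.3471 + 0 = -32.8594
Step 2: Gradient step.
x_raw = 3.3427 - 0.05*21.7416 = 2.2556
y_raw = -2.3471 - 0.05*-32.8594 = -0.7041
Step 3: Project onto [-1, 5].
x_proj = clip(2.2556) = 2.2556
y_proj = clip(-0.7041) = -0.7041
Step 4: Evaluate f.
f(2.2556, -0.7041) = 12.5438


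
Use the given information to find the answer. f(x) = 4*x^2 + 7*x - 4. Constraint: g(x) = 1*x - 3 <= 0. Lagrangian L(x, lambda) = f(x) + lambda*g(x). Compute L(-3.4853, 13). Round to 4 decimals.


Step 1: Evaluate f(x).
f(-3.4853) = 4*(-3.4853)^2 + 7*(-3.4853) - 4 = 20.1922
Step 2: Evaluate g(x).
g(-3.4853) = 1*-3.4853 - 3 = -6.4853
Step 3: Compute Lagrangian.
L = 20.1922 + 13*-6.4853 = -64.1167


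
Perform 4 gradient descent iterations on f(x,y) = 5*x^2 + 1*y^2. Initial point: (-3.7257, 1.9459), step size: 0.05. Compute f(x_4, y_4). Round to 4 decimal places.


Gradient descent on f(x,y) = 5*x^2 + 1*y^2.
Starting point: (-3.7257, 1.9459), alpha = 0.05
Step 1: grad_x = 2*5*-3.7257 = -37.257, grad_y = 2*1*1.9459 = 3.8918
  x_1 = -3.7257 - 0.05*-37.257 = -1.8629
  y_1 = 1.9459 - 0.05*3.8918 = 1.7513
Step 2: grad_x = 2*5*-1.8629 = -18.6285, grad_y = 2*1*1.7513 = 3.5026
  x_2 = -1.8629 - 0.05*-18.6285 = -0.9314
  y_2 = 1.7513 - 0.05*3.5026 = 1.5762
Step 3: grad_x = 2*5*-0.9314 = -9.3143, grad_y = 2*1*1.5762 = 3.1524
  x_3 = -0.9314 - 0.05*-9.3143 = -0.4657
  y_3 = 1.5762 - 0.05*3.1524 = 1.4186
Step 4: grad_x = 2*5*-0.4657 = -4.6571, grad_y = 2*1*1.4186 = 2.8371
  x_4 = -0.4657 - 0.05*-4.6571 = -0.2329
  y_4 = 1.4186 - 0.05*2.8371 = 1.2767
f(-0.2329, 1.2767) = 5*(-0.2329)^2 + 1*1.2767^2 = 1.9011


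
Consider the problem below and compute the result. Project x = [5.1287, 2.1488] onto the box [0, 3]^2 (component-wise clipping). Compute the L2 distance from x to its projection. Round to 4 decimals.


Project each component onto [0, 3].
clip(5.1287) = 3.0, clip(2.1488) = 2.1488
Projection = [3.0, 2.1488]
Squared diffs: [4.5314, 0.0]
Distance = sqrt(4.5314) = 2.1287


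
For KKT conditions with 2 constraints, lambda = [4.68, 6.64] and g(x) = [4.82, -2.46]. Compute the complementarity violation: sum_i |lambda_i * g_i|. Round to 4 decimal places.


KKT complementary slackness check:
lambda_1 * g_1 = 4.68 * 4.82 = 22.5576
lambda_2 * g_2 = 6.64 * -2.46 = -16.3344
Total violation = 22.5576 + 16.3344 = 38.892


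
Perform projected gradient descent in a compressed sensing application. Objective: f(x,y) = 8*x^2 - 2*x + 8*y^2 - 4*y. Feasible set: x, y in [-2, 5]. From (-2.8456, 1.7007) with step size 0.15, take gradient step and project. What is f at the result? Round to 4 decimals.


Step 1: Compute gradient at (-2.8456, 1.7007).
grad_x = 2*8*-2.8456 - 2 = -47.5296
grad_y = 2*8*1.7007 - 4 = 23.2112
Step 2: Gradient step.
x_raw = -2.8456 - 0.15*-47.5296 = 4.2838
y_raw = 1.7007 - 0.15*23.2112 = -1.781
Step 3: Project onto [-2, 5].
x_proj = clip(4.2838) = 4.2838
y_proj = clip(-1.781) = -1.781
Step 4: Evaluate f.
f(4.2838, -1.781) = 170.7416


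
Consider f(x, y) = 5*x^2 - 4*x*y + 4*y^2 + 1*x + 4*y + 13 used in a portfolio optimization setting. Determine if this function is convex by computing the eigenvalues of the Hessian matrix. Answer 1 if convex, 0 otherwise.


The Hessian of f(x,y) = 5*x^2 - 4*x*y + 4*y^2 + 1*x + 4*y + 13 is:
H = [[10, -4], [-4, 8]]
Trace = 10 + 8 = 18
Determinant = 10*8 - (-4)^2 = 64
Discriminant = (18)^2 - 4*64 = 68.0
Eigenvalues: lambda_1 = 4.8769, lambda_2 = 13.1231
The function is convex.

1


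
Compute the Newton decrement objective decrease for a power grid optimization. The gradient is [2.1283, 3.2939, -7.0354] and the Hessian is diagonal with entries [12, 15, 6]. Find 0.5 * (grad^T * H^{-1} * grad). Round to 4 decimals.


Step 1: H is diagonal, so H^(-1) * g = [0.1774, 0.2196, -1.1726].
Step 2: g^T H^(-1) g = sum_i g_i^2 / H_ii
  = (2.1283)^2/12 + (3.2939)^2/15 + (-7.0354)^2/6
  = 0.3775 + 0.7233 + 8.2495 = 9.3503
Step 3: Objective decrease = 0.5 * g^T H^(-1) g = 4.6751


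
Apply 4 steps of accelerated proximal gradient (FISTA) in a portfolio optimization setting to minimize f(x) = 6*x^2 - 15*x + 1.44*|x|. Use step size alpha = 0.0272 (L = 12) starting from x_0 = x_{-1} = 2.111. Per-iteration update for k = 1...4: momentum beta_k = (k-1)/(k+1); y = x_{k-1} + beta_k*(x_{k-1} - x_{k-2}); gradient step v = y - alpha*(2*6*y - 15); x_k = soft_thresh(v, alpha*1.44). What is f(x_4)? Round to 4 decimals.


FISTA on f(x) = 6*x^2 - 15*x + 1.44*|x|
L = 12, alpha = 0.0272
Iteration 1: beta = 0.0, y = 2.111 + 0.0*(2.111 - 2.111) = 2.111
  grad(y) = 10.332, v = y - alpha*grad = 1.83
  prox(v) = soft_thresh(1.83, 0.0392) = 1.7908
Iteration 2: beta = 0.3333, y = 1.7908 + 0.3333*(1.7908 - 2.111) = 1.6841
  grad(y) = 5.2088, v = y - alpha*grad = 1.5424
  prox(v) = soft_thresh(1.5424, 0.0392) = 1.5032
Iteration 3: beta = 0.5, y = 1.5032 + 0.5*(1.5032 - 1.7908) = 1.3594
  grad(y) = 1.3132, v = y - alpha*grad = 1.3237
  prox(v) = soft_thresh(1.3237, 0.0392) = 1.2845
Iteration 4: beta = 0.6, y = 1.2845 + 0.6*(1.2845 - 1.5032) = 1.1533
  grad(y) = -1.1599, v = y - alpha*grad = 1.1849
  prox(v) = soft_thresh(1.1849, 0.0392) = 1.1457
f(x_4) = 6*1.1457^2 - 15*1.1457 + 1.44*|1.1457| = -7.6599


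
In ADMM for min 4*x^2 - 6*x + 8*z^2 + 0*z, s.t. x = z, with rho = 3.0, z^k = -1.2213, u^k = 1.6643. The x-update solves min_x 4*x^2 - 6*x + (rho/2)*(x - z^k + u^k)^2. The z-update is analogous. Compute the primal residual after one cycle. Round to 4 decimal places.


ADMM iteration with rho = 3.0, z^k = -1.2213, u^k = 1.6643
Step 1: x-update.
Minimize 4*x^2 - 6*x + (3.0/2)*(x + 1.2213 + 1.6643)^2
FOC: (2*4 + 3.0)*x = 6 + 3.0*(-1.2213 - 1.6643)
x^{k+1} = -0.2415
Step 2: z-update.
Minimize 8*z^2 + 0*z + (3.0/2)*(-0.2415 - z + 1.6643)^2
FOC: (2*8 + 3.0)*z = 0 + 3.0*(-0.2415 + 1.6643)
z^{k+1} = 0.2246
Step 3: u-update.
u^{k+1} = 1.6643 - 0.2415 - 0.2246 = 1.1981
Step 4: Primal residual = |-0.2415 - 0.2246| = 0.4662


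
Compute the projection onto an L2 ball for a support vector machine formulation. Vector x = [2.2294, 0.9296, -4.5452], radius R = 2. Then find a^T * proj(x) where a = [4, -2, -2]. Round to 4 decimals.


Step 1: Compute ||x|| (intermediates to 6 decimals).
||x|| = sqrt(2.2294^2 + 0.9296^2 + (-4.5452)^2) = 5.147157
Step 2: Project.
Since ||x|| > R, scale = R/||x|| = 2/5.147157 = 0.388564, proj(x) = scale * x
proj(x) = [0.866265, 0.361209, -1.766101]
Step 3: Dot product.
a^T * proj(x) = 4*0.866265 - 2*0.361209 - 2*(-1.766101) = 6.2748


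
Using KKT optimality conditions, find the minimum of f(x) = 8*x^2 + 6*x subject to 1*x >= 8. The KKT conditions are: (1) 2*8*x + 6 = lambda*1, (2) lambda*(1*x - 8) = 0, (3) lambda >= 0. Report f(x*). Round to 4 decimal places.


Step 1: Try lambda = 0 (constraint inactive).
x_unc = -6/(2*8) = -0.375
Check: 1*-0.375 = -0.375 < 8 -- violated!
Step 2: Constraint must be active: 1*x = 8
x* = 8/1 = 8.0
lambda = (2*8*8.0 + 6)/1 = 134.0
Step 3: Compute optimal value.
f(x*) = 8*8.0^2 + 6*8.0 = 560.0


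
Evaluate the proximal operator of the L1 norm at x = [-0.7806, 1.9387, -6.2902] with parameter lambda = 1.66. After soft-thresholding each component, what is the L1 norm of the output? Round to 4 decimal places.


Soft-thresholding with lambda = 1.66:
prox(-0.7806) = sign(-0.7806)*max(|-0.7806| - 1.66, 0) = 0.0
prox(1.9387) = sign(1.9387)*max(|1.9387| - 1.66, 0) = 0.2787
prox(-6.2902) = sign(-6.2902)*max(|-6.2902| - 1.66, 0) = -4.6302
prox(x) = [0.0, 0.2787, -4.6302]
||prox(x)||_1 = 0.0 + 0.2787 + 4.6302 = 4.9089


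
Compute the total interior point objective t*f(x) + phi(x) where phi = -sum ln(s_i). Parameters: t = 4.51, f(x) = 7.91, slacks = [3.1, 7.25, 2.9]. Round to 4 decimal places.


Step 1: Compute log-barrier.
ln values: [1.1314, 1.981, 1.0647]
phi = -(1.1314 + 1.981 + 1.0647) = -4.1771
Step 2: Compute augmented objective.
t*f(x) = 4.51*7.91 = 35.6741
Total = 35.6741 - 4.1771 = 31.497


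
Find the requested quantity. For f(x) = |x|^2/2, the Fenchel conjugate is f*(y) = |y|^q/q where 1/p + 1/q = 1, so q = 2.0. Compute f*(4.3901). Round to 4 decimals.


The conjugate exponent q satisfies 1/p + 1/q = 1.
p = 2, so q = 2/(2 - 1) = 2.0
|y|^q = 4.3901^2.0 = 19.273
f*(4.3901) = 19.273 / 2.0 = 9.6365


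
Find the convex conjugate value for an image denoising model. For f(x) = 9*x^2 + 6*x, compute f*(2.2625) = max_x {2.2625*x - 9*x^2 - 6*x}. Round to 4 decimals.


f*(y) = sup_x {y*x - a*x^2 - b*x} = sup_x {(y-b)*x - a*x^2}
FOC: (y - b) - 2a*x = 0 => x* = (y - b)/(2a)
x* = (2.2625 - 6)/(2*9) = -0.2076
f*(2.2625) = (y-b)^2/(4a) = (2.2625 - 6)^2/(4*9)
= 13.9689/36 = 0.388


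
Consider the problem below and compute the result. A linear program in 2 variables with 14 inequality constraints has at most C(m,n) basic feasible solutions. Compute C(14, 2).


Each vertex corresponds to some choice of n active constraints out of m, so the number of vertices is at most C(m, n) = m! / (n!(m-n)!).
m = 14, n = 2
Numerator: 14 * 13
Denominator: 2! = 2
C(14, 2) = 91


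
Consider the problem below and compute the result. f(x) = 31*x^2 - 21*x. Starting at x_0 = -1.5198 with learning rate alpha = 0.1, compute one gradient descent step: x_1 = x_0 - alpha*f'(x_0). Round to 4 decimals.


We compute the gradient at x_0 and apply the update.
f'(x) = 62*x - 21
f'(-1.5198) = 62*-1.5198 - 21 = -115.2276
x_1 = -1.5198 - 0.1*-115.2276 = 10.003


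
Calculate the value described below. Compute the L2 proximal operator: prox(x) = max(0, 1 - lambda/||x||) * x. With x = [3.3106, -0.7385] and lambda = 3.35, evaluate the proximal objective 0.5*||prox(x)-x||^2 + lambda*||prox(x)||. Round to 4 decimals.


Step 1: Compute ||x||.
||x|| = 3.392
Step 2: Compute scaling factor.
scale = max(0, 1 - 3.35/3.392) = 0.0124
Step 3: prox(x) = [0.041, -0.0091]
||prox(x)|| = 0.042
Step 4: Proximal objective.
0.5*||prox-x||^2 = 5.6113
lambda*||prox|| = 0.1407
Total = 5.7518


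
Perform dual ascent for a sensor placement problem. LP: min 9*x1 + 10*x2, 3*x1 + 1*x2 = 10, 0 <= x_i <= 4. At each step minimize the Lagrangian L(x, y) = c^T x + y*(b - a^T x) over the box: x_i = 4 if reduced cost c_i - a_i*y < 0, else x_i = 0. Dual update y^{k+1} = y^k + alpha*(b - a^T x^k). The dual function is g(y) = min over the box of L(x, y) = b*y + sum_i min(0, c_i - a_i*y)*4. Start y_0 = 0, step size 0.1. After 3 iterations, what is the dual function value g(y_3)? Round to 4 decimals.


Dual ascent for LP: min 9*x1 + 10*x2, 3*x1 + 1*x2 = 10, 0 <= x_i <= 4
Step 1: y^k = 0.0, reduced costs: (9.0, 10.0)
  x^k = (0.0, 0.0), subgradient = b - a^T x = 10.0
  y^{k+1} = 0.0 + 0.1*10.0 = 1.0
Step 2: y^k = 1.0, reduced costs: (6.0, 9.0)
  x^k = (0.0, 0.0), subgradient = b - a^T x = 10.0
  y^{k+1} = 1.0 + 0.1*10.0 = 2.0
Step 3: y^k = 2.0, reduced costs: (3.0, 8.0)
  x^k = (0.0, 0.0), subgradient = b - a^T x = 10.0
  y^{k+1} = 2.0 + 0.1*10.0 = 3.0
Dual objective at y_3 = 3.0: reduced costs (0.0, 7.0), box minimizer x = (0.0, 0.0)
g(y_3) = b*y + (c1 - a1*y)*x1 + (c2 - a2*y)*x2 = 10*3.0 + 0.0*0.0 + 7.0*0.0 = 30.0 + 0.0 + 0.0 = 30.0


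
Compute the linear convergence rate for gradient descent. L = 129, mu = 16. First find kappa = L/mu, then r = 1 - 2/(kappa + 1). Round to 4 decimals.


Step 1: Compute the condition number.
kappa = L/mu = 129/16 = 8.0625
Step 2: Compute the convergence rate.
r = 1 - 2/(kappa + 1) = 1 - 2*mu/(L + mu) = (L - mu)/(L + mu) = 113/145 = 0.7793


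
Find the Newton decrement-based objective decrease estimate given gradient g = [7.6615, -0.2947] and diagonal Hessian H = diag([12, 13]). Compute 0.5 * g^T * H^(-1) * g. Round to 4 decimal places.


Step 1: H is diagonal, so H^(-1) * g = [0.6385, -0.0227].
Step 2: g^T H^(-1) g = sum_i g_i^2 / H_ii
  = (7.6615)^2/12 + (-0.2947)^2/13
  = 4.8915 + 0.0067 = 4.8982
Step 3: Objective decrease = 0.5 * g^T H^(-1) g = 2.4491


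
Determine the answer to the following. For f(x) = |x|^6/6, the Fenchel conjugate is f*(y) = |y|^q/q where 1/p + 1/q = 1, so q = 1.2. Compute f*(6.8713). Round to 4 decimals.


The conjugate exponent q satisfies 1/p + 1/q = 1.
p = 6, so q = 6/(6 - 1) = 1.2
|y|^q = 6.8713^1.2 = 10.1029
f*(6.8713) = 10.1029 / 1.2 = 8.4191


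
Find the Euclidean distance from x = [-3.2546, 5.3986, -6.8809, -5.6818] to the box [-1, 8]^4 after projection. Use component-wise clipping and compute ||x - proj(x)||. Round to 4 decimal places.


Project each component onto [-1, 8].
clip(-3.2546) = -1.0, clip(5.3986) = 5.3986, clip(-6.8809) = -1.0, clip(-5.6818) = -1.0
Projection = [-1.0, 5.3986, -1.0, -1.0]
Squared diffs: [5.0832, 0.0, 34.585, 21.9193]
Distance = sqrt(61.5875) = 7.8478


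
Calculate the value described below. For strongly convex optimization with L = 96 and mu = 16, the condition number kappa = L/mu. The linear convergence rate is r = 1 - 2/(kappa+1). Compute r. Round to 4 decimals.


Step 1: Compute the condition number.
kappa = L/mu = 96/16 = 6.0
Step 2: Compute the convergence rate.
r = 1 - 2/(kappa + 1) = 1 - 2*mu/(L + mu) = (L - mu)/(L + mu) = 80/112 = 0.7143


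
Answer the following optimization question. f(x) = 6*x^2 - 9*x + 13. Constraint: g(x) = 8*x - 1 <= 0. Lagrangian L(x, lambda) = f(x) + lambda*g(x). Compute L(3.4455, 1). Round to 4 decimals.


Step 1: Evaluate f(x).
f(3.4455) = 6*3.4455^2 - 9*3.4455 + 13 = 53.2193
Step 2: Evaluate g(x).
g(3.4455) = 8*3.4455 - 1 = 26.564
Step 3: Compute Lagrangian.
L = 53.2193 + 1*26.564 = 79.7833


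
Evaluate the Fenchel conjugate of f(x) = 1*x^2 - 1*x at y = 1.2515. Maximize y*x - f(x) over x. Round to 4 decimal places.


f*(y) = sup_x {y*x - a*x^2 - b*x} = sup_x {(y-b)*x - a*x^2}
FOC: (y - b) - 2a*x = 0 => x* = (y - b)/(2a)
x* = (1.2515 + 1)/(2*1) = 1.1258
f*(1.2515) = (y-b)^2/(4a) = (1.2515 + 1)^2/(4*1)
= 5.0693/4 = 1.2673


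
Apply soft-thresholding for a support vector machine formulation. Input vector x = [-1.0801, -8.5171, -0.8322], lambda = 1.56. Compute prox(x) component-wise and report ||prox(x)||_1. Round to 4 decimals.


Soft-thresholding with lambda = 1.56:
prox(-1.0801) = sign(-1.0801)*max(|-1.0801| - 1.56, 0) = 0.0
prox(-8.5171) = sign(-8.5171)*max(|-8.5171| - 1.56, 0) = -6.9571
prox(-0.8322) = sign(-0.8322)*max(|-0.8322| - 1.56, 0) = 0.0
prox(x) = [0.0, -6.9571, 0.0]
||prox(x)||_1 = 0.0 + 6.9571 + 0.0 = 6.9571


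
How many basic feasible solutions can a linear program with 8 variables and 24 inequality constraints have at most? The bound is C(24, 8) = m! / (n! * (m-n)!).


Each vertex corresponds to some choice of n active constraints out of m, so the number of vertices is at most C(m, n) = m! / (n!(m-n)!).
m = 24, n = 8
Numerator: 24 * 23 * 22 * 21 * 20 * 19 * 18 * 17
Denominator: 8! = 40320
C(24, 8) = 735471


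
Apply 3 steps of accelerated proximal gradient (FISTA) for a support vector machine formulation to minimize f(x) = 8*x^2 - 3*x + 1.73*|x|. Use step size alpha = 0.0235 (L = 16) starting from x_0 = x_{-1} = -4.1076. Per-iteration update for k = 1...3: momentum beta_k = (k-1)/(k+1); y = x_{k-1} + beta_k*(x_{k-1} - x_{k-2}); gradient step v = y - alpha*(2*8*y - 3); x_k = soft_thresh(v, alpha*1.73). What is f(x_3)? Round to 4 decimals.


FISTA on f(x) = 8*x^2 - 3*x + 1.73*|x|
L = 16, alpha = 0.0235
Iteration 1: beta = 0.0, y = -4.1076 + 0.0*(-4.1076 + 4.1076) = -4.1076
  grad(y) = -68.7216, v = y - alpha*grad = -2.4926
  prox(v) = soft_thresh(-2.4926, 0.0407) = -2.452
Iteration 2: beta = 0.3333, y = -2.452 + 0.3333*(-2.452 + 4.1076) = -1.9001
  grad(y) = -33.4019, v = y - alpha*grad = -1.1152
  prox(v) = soft_thresh(-1.1152, 0.0407) = -1.0745
Iteration 3: beta = 0.5, y = -1.0745 + 0.5*(-1.0745 + 2.452) = -0.3858
  grad(y) = -9.1725, v = y - alpha*grad = -0.1702
  prox(v) = soft_thresh(-0.1702, 0.0407) = -0.1296
f(x_3) = 8*(-0.1296)^2 - 3*(-0.1296) + 1.73*|-0.1296| = 0.7472


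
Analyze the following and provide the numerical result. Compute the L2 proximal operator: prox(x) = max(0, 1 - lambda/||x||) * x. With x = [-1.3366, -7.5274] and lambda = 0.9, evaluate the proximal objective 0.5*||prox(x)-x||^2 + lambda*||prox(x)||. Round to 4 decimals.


Step 1: Compute ||x||.
||x|| = 7.6451
Step 2: Compute scaling factor.
scale = max(0, 1 - 0.9/7.6451) = 0.8823
Step 3: prox(x) = [-1.1793, -6.6413]
||prox(x)|| = 6.7451
Step 4: Proximal objective.
0.5*||prox-x||^2 = 0.405
lambda*||prox|| = 6.0706
Total = 6.4756


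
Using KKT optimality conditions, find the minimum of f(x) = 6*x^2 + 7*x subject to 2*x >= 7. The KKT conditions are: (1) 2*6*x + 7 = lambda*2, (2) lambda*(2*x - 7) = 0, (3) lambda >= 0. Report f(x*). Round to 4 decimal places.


Step 1: Try lambda = 0 (constraint inactive).
x_unc = -7/(2*6) = -0.5833
Check: 2*-0.5833 = -1.1666 < 7 -- violated!
Step 2: Constraint must be active: 2*x = 7
x* = 7/2 = 3.5
lambda = (2*6*3.5 + 7)/2 = 24.5
Step 3: Compute optimal value.
f(x*) = 6*3.5^2 + 7*3.5 = 98.0


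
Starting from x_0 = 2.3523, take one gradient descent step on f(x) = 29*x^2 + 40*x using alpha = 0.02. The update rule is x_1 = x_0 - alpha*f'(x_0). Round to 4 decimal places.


We compute the gradient at x_0 and apply the update.
f'(x) = 58*x + 40
f'(2.3523) = 58*2.3523 + 40 = 176.4334
x_1 = 2.3523 - 0.02*176.4334 = -1.1764


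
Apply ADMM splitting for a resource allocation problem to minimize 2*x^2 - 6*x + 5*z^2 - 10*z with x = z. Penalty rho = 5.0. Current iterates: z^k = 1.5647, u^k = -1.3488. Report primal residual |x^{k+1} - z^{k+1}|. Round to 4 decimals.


ADMM iteration with rho = 5.0, z^k = 1.5647, u^k = -1.3488
Step 1: x-update.
Minimize 2*x^2 - 6*x + (5.0/2)*(x - 1.5647 - 1.3488)^2
FOC: (2*2 + 5.0)*x = 6 + 5.0*(1.5647 + 1.3488)
x^{k+1} = 2.2853
Step 2: z-update.
Minimize 5*z^2 - 10*z + (5.0/2)*(2.2853 - z - 1.3488)^2
FOC: (2*5 + 5.0)*z = 10 + 5.0*(2.2853 - 1.3488)
z^{k+1} = 0.9788
Step 3: u-update.
u^{k+1} = -1.3488 + 2.2853 - 0.9788 = -0.0423
Step 4: Primal residual = |2.2853 - 0.9788| = 1.3065


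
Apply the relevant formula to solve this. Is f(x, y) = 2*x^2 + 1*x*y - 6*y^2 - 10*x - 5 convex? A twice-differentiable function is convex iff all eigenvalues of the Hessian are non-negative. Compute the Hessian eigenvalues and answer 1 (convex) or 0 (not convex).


The Hessian of f(x,y) = 2*x^2 + 1*x*y - 6*y^2 - 10*x - 5 is:
H = [[4, 1], [1, -12]]
Trace = 4 - 12 = -8
Determinant = 4*-12 - (1)^2 = -49
Discriminant = (-8)^2 - 4*-49 = 260.0
Eigenvalues: lambda_1 = -12.0623, lambda_2 = 4.0623
The function is not convex.

0


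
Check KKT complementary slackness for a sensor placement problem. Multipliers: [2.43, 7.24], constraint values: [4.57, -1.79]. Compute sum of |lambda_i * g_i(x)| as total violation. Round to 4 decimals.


KKT complementary slackness check:
lambda_1 * g_1 = 2.43 * 4.57 = 11.1051
lambda_2 * g_2 = 7.24 * -1.79 = -12.9596
Total violation = 11.1051 + 12.9596 = 24.0647


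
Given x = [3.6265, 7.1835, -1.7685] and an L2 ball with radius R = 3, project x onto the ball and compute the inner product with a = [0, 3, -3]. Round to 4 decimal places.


Step 1: Compute ||x|| (intermediates to 6 decimals).
||x|| = sqrt(3.6265^2 + 7.1835^2 + (-1.7685)^2) = 8.239039
Step 2: Project.
Since ||x|| > R, scale = R/||x|| = 3/8.239039 = 0.36412, proj(x) = scale * x
proj(x) = [1.320481, 2.615656, -0.643946]
Step 3: Dot product.
a^T * proj(x) = 0*1.320481 + 3*2.615656 - 3*(-0.643946) = 9.7788


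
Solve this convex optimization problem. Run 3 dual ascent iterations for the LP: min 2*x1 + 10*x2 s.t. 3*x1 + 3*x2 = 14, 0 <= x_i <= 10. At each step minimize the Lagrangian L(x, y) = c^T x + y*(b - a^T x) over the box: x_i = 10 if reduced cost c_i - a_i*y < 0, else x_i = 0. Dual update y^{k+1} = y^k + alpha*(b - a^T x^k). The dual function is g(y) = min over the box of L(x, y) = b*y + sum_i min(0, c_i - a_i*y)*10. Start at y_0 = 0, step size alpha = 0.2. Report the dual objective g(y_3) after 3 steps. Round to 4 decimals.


Dual ascent for LP: min 2*x1 + 10*x2, 3*x1 + 3*x2 = 14, 0 <= x_i <= 10
Step 1: y^k = 0.0, reduced costs: (2.0, 10.0)
  x^k = (0.0, 0.0), subgradient = b - a^T x = 14.0
  y^{k+1} = 0.0 + 0.2*14.0 = 2.8
Step 2: y^k = 2.8, reduced costs: (-6.4, 1.6)
  x^k = (10.0, 0.0), subgradient = b - a^T x = -16.0
  y^{k+1} = 2.8 + 0.2*-16.0 = -0.4
Step 3: y^k = -0.4, reduced costs: (3.2, 11.2)
  x^k = (0.0, 0.0), subgradient = b - a^T x = 14.0
  y^{k+1} = -0.4 + 0.2*14.0 = 2.4
Dual objective at y_3 = 2.4: reduced costs (-5.2, 2.8), box minimizer x = (10.0, 0.0)
g(y_3) = b*y + (c1 - a1*y)*x1 + (c2 - a2*y)*x2 = 14*2.4 + (-5.2)*10.0 + 2.8*0.0 = 33.6 - 52.0 + 0.0 = -18.4


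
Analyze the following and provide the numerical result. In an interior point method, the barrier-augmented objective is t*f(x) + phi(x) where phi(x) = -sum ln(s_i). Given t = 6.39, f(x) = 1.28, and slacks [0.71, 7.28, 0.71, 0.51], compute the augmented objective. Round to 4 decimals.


Step 1: Compute log-barrier.
ln values: [-0.3425, 1.9851, -0.3425, -0.6733]
phi = -(-0.3425 + 1.9851 - 0.3425 - 0.6733) = -0.6268
Step 2: Compute augmented objective.
t*f(x) = 6.39*1.28 = 8.1792
Total = 8.1792 - 0.6268 = 7.5524


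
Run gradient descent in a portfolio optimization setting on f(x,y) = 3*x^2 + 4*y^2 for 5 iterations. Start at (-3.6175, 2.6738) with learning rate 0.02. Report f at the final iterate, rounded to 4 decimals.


Gradient descent on f(x,y) = 3*x^2 + 4*y^2.
Starting point: (-3.6175, 2.6738), alpha = 0.02
Step 1: grad_x = 2*3*-3.6175 = -21.705, grad_y = 2*4*2.6738 = 21.3904
  x_1 = -3.6175 - 0.02*-21.705 = -3.1834
  y_1 = 2.6738 - 0.02*21.3904 = 2.246
Step 2: grad_x = 2*3*-3.1834 = -19.1004, grad_y = 2*4*2.246 = 17.9679
  x_2 = -3.1834 - 0.02*-19.1004 = -2.8014
  y_2 = 2.246 - 0.02*17.9679 = 1.8866
Step 3: grad_x = 2*3*-2.8014 = -16.8084, grad_y = 2*4*1.8866 = 15.0931
  x_3 = -2.8014 - 0.02*-16.8084 = -2.4652
  y_3 = 1.8866 - 0.02*15.0931 = 1.5848
Step 4: grad_x = 2*3*-2.4652 = -14.7913, grad_y = 2*4*1.5848 = 12.6782
  x_4 = -2.4652 - 0.02*-14.7913 = -2.1694
  y_4 = 1.5848 - 0.02*12.6782 = 1.3312
Step 5: grad_x = 2*3*-2.1694 = -13.0164, grad_y = 2*4*1.3312 = 10.6497
  x_5 = -2.1694 - 0.02*-13.0164 = -1.9091
  y_5 = 1.3312 - 0.02*10.6497 = 1.1182
f(-1.9091, 1.1182) = 3*(-1.9091)^2 + 4*1.1182^2 = 15.9353


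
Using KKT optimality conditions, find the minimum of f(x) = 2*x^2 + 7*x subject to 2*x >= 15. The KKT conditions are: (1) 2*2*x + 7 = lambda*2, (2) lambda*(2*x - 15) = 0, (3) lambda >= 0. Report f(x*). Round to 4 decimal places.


Step 1: Try lambda = 0 (constraint inactive).
x_unc = -7/(2*2) = -1.75
Check: 2*-1.75 = -3.5 < 15 -- violated!
Step 2: Constraint must be active: 2*x = 15
x* = 15/2 = 7.5
lambda = (2*2*7.5 + 7)/2 = 18.5
Step 3: Compute optimal value.
f(x*) = 2*7.5^2 + 7*7.5 = 165.0


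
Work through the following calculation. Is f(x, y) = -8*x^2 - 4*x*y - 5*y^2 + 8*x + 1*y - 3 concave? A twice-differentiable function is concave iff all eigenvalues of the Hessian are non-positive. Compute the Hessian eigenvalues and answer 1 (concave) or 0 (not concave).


The Hessian of f(x,y) = -8*x^2 - 4*x*y - 5*y^2 + 8*x + 1*y - 3 is:
H = [[-16, -4], [-4, -10]]
Trace = -16 - 10 = -26
Determinant = -16*-10 - (-4)^2 = 144
Discriminant = (-26)^2 - 4*144 = 100.0
Eigenvalues: lambda_1 = -18.0, lambda_2 = -8.0
The function is concave.

1


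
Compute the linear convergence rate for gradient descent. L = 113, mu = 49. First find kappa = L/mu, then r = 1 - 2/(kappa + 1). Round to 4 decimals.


Step 1: Compute the condition number.
kappa = L/mu = 113/49 = 2.3061
Step 2: Compute the convergence rate.
r = 1 - 2/(kappa + 1) = 1 - 2*mu/(L + mu) = (L - mu)/(L + mu) = 64/162 = 0.3951


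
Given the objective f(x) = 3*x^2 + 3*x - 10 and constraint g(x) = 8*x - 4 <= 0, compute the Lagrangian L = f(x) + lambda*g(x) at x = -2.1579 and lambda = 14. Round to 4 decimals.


Step 1: Evaluate f(x).
f(-2.1579) = 3*(-2.1579)^2 + 3*(-2.1579) - 10 = -2.5041
Step 2: Evaluate g(x).
g(-2.1579) = 8*-2.1579 - 4 = -21.2632
Step 3: Compute Lagrangian.
L = -2.5041 + 14*-21.2632 = -300.1889


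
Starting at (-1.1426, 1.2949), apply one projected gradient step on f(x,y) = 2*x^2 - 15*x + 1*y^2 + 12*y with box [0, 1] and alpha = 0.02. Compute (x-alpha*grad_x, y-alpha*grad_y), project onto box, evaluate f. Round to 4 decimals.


Step 1: Compute gradient at (-1.1426, 1.2949).
grad_x = 2*2*-1.1426 - 15 = -19.5704
grad_y = 2*1*1.2949 + 12 = 14.5898
Step 2: Gradient step.
x_raw = -1.1426 - 0.02*-19.5704 = -0.7512
y_raw = 1.2949 - 0.02*14.5898 = 1.0031
Step 3: Project onto [0, 1].
x_proj = clip(-0.7512) = 0.0
y_proj = clip(1.0031) = 1.0
Step 4: Evaluate f.
f(0.0, 1.0) = 13.0


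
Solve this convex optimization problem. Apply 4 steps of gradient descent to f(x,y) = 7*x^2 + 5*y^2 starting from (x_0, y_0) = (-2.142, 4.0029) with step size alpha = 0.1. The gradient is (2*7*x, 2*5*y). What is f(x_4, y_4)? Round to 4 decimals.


Gradient descent on f(x,y) = 7*x^2 + 5*y^2.
Starting point: (-2.142, 4.0029), alpha = 0.1
Step 1: grad_x = 2*7*-2.142 = -29.988, grad_y = 2*5*4.0029 = 40.029
  x_1 = -2.142 - 0.1*-29.988 = 0.8568
  y_1 = 4.0029 - 0.1*40.029 = 0.0
Step 2: grad_x = 2*7*0.8568 = 11.9952, grad_y = 2*5*0.0 = 0.0
  x_2 = 0.8568 - 0.1*11.9952 = -0.3427
  y_2 = 0.0 - 0.1*0.0 = 0.0
Step 3: grad_x = 2*7*-0.3427 = -4.7981, grad_y = 2*5*0.0 = 0.0
  x_3 = -0.3427 - 0.1*-4.7981 = 0.1371
  y_3 = 0.0 - 0.1*0.0 = 0.0
Step 4: grad_x = 2*7*0.1371 = 1.9192, grad_y = 2*5*0.0 = 0.0
  x_4 = 0.1371 - 0.1*1.9192 = -0.0548
  y_4 = 0.0 - 0.1*0.0 = 0.0
f(-0.0548, 0.0) = 7*(-0.0548)^2 + 5*0.0^2 = 0.021


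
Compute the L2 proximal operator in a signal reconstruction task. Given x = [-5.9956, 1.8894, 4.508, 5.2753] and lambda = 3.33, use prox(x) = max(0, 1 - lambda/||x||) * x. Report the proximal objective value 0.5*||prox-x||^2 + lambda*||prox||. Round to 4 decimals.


Step 1: Compute ||x||.
||x|| = 9.3631
Step 2: Compute scaling factor.
scale = max(0, 1 - 3.33/9.3631) = 0.6443
Step 3: prox(x) = [-3.8633, 1.2174, 2.9047, 3.3991]
||prox(x)|| = 6.0331
Step 4: Proximal objective.
0.5*||prox-x||^2 = 5.5445
lambda*||prox|| = 20.0902
Total = 25.6347


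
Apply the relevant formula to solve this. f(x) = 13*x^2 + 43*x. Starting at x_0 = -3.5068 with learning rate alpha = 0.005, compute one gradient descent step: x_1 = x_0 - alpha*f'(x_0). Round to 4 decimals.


We compute the gradient at x_0 and apply the update.
f'(x) = 26*x + 43
f'(-3.5068) = 26*-3.5068 + 43 = -48.1768
x_1 = -3.5068 - 0.005*-48.1768 = -3.2659


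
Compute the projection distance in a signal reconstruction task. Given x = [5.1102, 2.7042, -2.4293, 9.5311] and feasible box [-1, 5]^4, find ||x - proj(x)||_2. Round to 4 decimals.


Project each component onto [-1, 5].
clip(5.1102) = 5.0, clip(2.7042) = 2.7042, clip(-2.4293) = -1.0, clip(9.5311) = 5.0
Projection = [5.0, 2.7042, -1.0, 5.0]
Squared diffs: [0.0121, 0.0, 2.0429, 20.5309]
Distance = sqrt(22.5859) = 4.7525


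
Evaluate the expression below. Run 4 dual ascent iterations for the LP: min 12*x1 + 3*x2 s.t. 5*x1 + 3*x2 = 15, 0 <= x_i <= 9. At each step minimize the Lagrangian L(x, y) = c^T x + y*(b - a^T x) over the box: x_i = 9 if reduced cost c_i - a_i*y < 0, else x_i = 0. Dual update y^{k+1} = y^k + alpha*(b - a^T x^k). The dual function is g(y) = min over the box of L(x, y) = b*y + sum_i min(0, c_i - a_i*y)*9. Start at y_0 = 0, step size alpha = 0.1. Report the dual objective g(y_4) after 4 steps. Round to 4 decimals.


Dual ascent for LP: min 12*x1 + 3*x2, 5*x1 + 3*x2 = 15, 0 <= x_i <= 9
Step 1: y^k = 0.0, reduced costs: (12.0, 3.0)
  x^k = (0.0, 0.0), subgradient = b - a^T x = 15.0
  y^{k+1} = 0.0 + 0.1*15.0 = 1.5
Step 2: y^k = 1.5, reduced costs: (4.5, -1.5)
  x^k = (0.0, 9.0), subgradient = b - a^T x = -12.0
  y^{k+1} = 1.5 + 0.1*-12.0 = 0.3
Step 3: y^k = 0.3, reduced costs: (10.5, 2.1)
  x^k = (0.0, 0.0), subgradient = b - a^T x = 15.0
  y^{k+1} = 0.3 + 0.1*15.0 = 1.8
Step 4: y^k = 1.8, reduced costs: (3.0, -2.4)
  x^k = (0.0, 9.0), subgradient = b - a^T x = -12.0
  y^{k+1} = 1.8 + 0.1*-12.0 = 0.6
Dual objective at y_4 = 0.6: reduced costs (9.0, 1.2), box minimizer x = (0.0, 0.0)
g(y_4) = b*y + (c1 - a1*y)*x1 + (c2 - a2*y)*x2 = 15*0.6 + 9.0*0.0 + 1.2*0.0 = 9.0 + 0.0 + 0.0 = 9.0


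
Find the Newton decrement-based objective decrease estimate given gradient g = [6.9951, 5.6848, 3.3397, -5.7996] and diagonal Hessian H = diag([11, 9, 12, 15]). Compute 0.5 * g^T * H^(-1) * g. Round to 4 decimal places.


Step 1: H is diagonal, so H^(-1) * g = [0.6359, 0.6316, 0.2783, -0.3866].
Step 2: g^T H^(-1) g = sum_i g_i^2 / H_ii
  = (6.9951)^2/11 + (5.6848)^2/9 + (3.3397)^2/12 + (-5.7996)^2/15
  = 4.4483 + 3.5908 + 0.9295 + 2.2424 = 11.2109
Step 3: Objective decrease = 0.5 * g^T H^(-1) g = 5.6055


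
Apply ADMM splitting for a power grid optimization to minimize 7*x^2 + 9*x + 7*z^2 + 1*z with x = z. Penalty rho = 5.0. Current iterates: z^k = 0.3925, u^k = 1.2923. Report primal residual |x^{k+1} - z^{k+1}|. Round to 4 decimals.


ADMM iteration with rho = 5.0, z^k = 0.3925, u^k = 1.2923
Step 1: x-update.
Minimize 7*x^2 + 9*x + (5.0/2)*(x - 0.3925 + 1.2923)^2
FOC: (2*7 + 5.0)*x = -9 + 5.0*(0.3925 - 1.2923)
x^{k+1} = -0.7105
Step 2: z-update.
Minimize 7*z^2 + 1*z + (5.0/2)*(-0.7105 - z + 1.2923)^2
FOC: (2*7 + 5.0)*z = -1 + 5.0*(-0.7105 + 1.2923)
z^{k+1} = 0.1005
Step 3: u-update.
u^{k+1} = 1.2923 - 0.7105 - 0.1005 = 0.4813
Step 4: Primal residual = |-0.7105 - 0.1005| = 0.811


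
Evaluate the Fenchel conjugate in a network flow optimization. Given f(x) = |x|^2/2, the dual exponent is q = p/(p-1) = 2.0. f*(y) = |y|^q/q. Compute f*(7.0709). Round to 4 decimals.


The conjugate exponent q satisfies 1/p + 1/q = 1.
p = 2, so q = 2/(2 - 1) = 2.0
|y|^q = 7.0709^2.0 = 49.9976
f*(7.0709) = 49.9976 / 2.0 = 24.9988


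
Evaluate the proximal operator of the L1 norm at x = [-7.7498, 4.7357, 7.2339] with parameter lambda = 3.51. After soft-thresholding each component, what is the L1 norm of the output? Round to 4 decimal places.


Soft-thresholding with lambda = 3.51:
prox(-7.7498) = sign(-7.7498)*max(|-7.7498| - 3.51, 0) = -4.2398
prox(4.7357) = sign(4.7357)*max(|4.7357| - 3.51, 0) = 1.2257
prox(7.2339) = sign(7.2339)*max(|7.2339| - 3.51, 0) = 3.7239
prox(x) = [-4.2398, 1.2257, 3.7239]
||prox(x)||_1 = 4.2398 + 1.2257 + 3.7239 = 9.1894


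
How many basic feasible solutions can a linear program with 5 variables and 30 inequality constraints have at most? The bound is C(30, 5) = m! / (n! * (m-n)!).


Each vertex corresponds to some choice of n active constraints out of m, so the number of vertices is at most C(m, n) = m! / (n!(m-n)!).
m = 30, n = 5
Numerator: 30 * 29 * 28 * 27 * 26
Denominator: 5! = 120
C(30, 5) = 142506


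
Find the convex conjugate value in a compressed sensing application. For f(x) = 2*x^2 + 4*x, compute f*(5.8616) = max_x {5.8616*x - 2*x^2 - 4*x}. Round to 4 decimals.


f*(y) = sup_x {y*x - a*x^2 - b*x} = sup_x {(y-b)*x - a*x^2}
FOC: (y - b) - 2a*x = 0 => x* = (y - b)/(2a)
x* = (5.8616 - 4)/(2*2) = 0.4654
f*(5.8616) = (y-b)^2/(4a) = (5.8616 - 4)^2/(4*2)
= 3.4656/8 = 0.4332


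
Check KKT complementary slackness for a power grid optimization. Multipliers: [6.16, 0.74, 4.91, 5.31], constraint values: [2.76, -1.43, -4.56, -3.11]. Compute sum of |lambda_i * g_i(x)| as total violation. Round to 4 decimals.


KKT complementary slackness check:
lambda_1 * g_1 = 6.16 * 2.76 = 17.0016
lambda_2 * g_2 = 0.74 * -1.43 = -1.0582
lambda_3 * g_3 = 4.91 * -4.56 = -22.3896
lambda_4 * g_4 = 5.31 * -3.11 = -16.5141
Total violation = 17.0016 + 1.0582 + 22.3896 + 16.5141 = 56.9635


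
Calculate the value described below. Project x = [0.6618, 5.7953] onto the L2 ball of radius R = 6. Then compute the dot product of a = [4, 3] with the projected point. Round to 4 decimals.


Step 1: Compute ||x|| (intermediates to 6 decimals).
||x|| = sqrt(0.6618^2 + 5.7953^2) = 5.832965
Step 2: Project.
Since ||x|| <= R, proj = x (no scaling needed).
proj(x) = [0.6618, 5.7953]
Step 3: Dot product.
a^T * proj(x) = 4*0.6618 + 3*5.7953 = 20.0331


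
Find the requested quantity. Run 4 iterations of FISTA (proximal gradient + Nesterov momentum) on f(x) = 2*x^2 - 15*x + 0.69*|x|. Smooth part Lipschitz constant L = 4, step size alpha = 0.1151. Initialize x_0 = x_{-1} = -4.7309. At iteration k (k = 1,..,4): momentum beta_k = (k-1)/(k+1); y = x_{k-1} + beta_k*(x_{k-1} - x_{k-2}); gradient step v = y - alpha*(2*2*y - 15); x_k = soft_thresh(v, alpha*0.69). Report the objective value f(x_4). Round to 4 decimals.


FISTA on f(x) = 2*x^2 - 15*x + 0.69*|x|
L = 4, alpha = 0.1151
Iteration 1: beta = 0.0, y = -4.7309 + 0.0*(-4.7309 + 4.7309) = -4.7309
  grad(y) = -33.9236, v = y - alpha*grad = -0.8263
  prox(v) = soft_thresh(-0.8263, 0.0794) = -0.7469
Iteration 2: beta = 0.3333, y = -0.7469 + 0.3333*(-0.7469 + 4.7309) = 0.5811
  grad(y) = -12.6755, v = y - alpha*grad = 2.0401
  prox(v) = soft_thresh(2.0401, 0.0794) = 1.9607
Iteration 3: beta = 0.5, y = 1.9607 + 0.5*(1.9607 + 0.7469) = 3.3144
  grad(y) = -1.7423, v = y - alpha*grad = 3.515
  prox(v) = soft_thresh(3.515, 0.0794) = 3.4355
Iteration 4: beta = 0.6, y = 3.4355 + 0.6*(3.4355 - 1.9607) = 4.3205
  grad(y) = 2.2819, v = y - alpha*grad = 4.0578
  prox(v) = soft_thresh(4.0578, 0.0794) = 3.9784
f(x_4) = 2*3.9784^2 - 15*3.9784 + 0.69*|3.9784| = -25.2756


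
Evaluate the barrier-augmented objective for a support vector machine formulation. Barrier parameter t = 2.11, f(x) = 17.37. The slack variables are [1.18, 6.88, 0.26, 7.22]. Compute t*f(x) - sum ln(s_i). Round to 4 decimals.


Step 1: Compute log-barrier.
ln values: [0.1655, 1.9286, -1.3471, 1.9769]
phi = -(0.1655 + 1.9286 - 1.3471 + 1.9769) = -2.7239
Step 2: Compute augmented objective.
t*f(x) = 2.11*17.37 = 36.6507
Total = 36.6507 - 2.7239 = 33.9268


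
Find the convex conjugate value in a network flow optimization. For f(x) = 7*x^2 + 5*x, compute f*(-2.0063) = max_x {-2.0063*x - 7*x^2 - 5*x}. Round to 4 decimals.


f*(y) = sup_x {y*x - a*x^2 - b*x} = sup_x {(y-b)*x - a*x^2}
FOC: (y - b) - 2a*x = 0 => x* = (y - b)/(2a)
x* = (-2.0063 - 5)/(2*7) = -0.5005
f*(-2.0063) = (y-b)^2/(4a) = (-2.0063 - 5)^2/(4*7)
= 49.0882/28 = 1.7532


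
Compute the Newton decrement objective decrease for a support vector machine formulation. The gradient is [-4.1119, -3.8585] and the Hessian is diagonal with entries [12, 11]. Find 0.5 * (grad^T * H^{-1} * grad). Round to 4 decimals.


Step 1: H is diagonal, so H^(-1) * g = [-0.3427, -0.3508].
Step 2: g^T H^(-1) g = sum_i g_i^2 / H_ii
  = (-4.1119)^2/12 + (-3.8585)^2/11
  = 1.409 + 1.3535 = 2.7624
Step 3: Objective decrease = 0.5 * g^T H^(-1) g = 1.3812


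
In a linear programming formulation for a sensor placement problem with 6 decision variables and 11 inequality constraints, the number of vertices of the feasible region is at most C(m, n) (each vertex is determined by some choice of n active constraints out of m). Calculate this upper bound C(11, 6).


Each vertex corresponds to some choice of n active constraints out of m, so the number of vertices is at most C(m, n) = m! / (n!(m-n)!).
m = 11, n = 6
Numerator: 11 * 10 * 9 * 8 * 7 * 6
Denominator: 6! = 720
C(11, 6) = 462


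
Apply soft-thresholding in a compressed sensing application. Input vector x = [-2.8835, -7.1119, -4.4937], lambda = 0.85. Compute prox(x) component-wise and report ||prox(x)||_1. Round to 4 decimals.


Soft-thresholding with lambda = 0.85:
prox(-2.8835) = sign(-2.8835)*max(|-2.8835| - 0.85, 0) = -2.0335
prox(-7.1119) = sign(-7.1119)*max(|-7.1119| - 0.85, 0) = -6.2619
prox(-4.4937) = sign(-4.4937)*max(|-4.4937| - 0.85, 0) = -3.6437
prox(x) = [-2.0335, -6.2619, -3.6437]
||prox(x)||_1 = 2.0335 + 6.2619 + 3.6437 = 11.9391


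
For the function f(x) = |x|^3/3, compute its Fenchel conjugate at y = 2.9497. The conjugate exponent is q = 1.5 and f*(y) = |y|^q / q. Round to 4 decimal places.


The conjugate exponent q satisfies 1/p + 1/q = 1.
p = 3, so q = 3/(3 - 1) = 1.5
|y|^q = 2.9497^1.5 = 5.066
f*(2.9497) = 5.066 / 1.5 = 3.3773


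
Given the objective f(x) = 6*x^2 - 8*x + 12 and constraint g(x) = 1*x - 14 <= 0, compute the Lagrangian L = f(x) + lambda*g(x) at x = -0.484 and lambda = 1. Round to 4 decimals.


Step 1: Evaluate f(x).
f(-0.484) = 6*(-0.484)^2 - 8*(-0.484) + 12 = 17.2775
Step 2: Evaluate g(x).
g(-0.484) = 1*-0.484 - 14 = -14.484
Step 3: Compute Lagrangian.
L = 17.2775 + 1*-14.484 = 2.7935


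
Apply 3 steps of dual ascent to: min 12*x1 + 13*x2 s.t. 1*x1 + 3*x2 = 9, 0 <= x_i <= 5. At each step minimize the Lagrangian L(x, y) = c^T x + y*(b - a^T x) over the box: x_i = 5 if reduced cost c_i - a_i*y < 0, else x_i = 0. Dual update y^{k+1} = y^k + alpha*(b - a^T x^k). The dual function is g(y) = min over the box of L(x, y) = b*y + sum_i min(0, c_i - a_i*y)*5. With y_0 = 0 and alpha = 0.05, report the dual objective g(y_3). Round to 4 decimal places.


Dual ascent for LP: min 12*x1 + 13*x2, 1*x1 + 3*x2 = 9, 0 <= x_i <= 5
Step 1: y^k = 0.0, reduced costs: (12.0, 13.0)
  x^k = (0.0, 0.0), subgradient = b - a^T x = 9.0
  y^{k+1} = 0.0 + 0.05*9.0 = 0.45
Step 2: y^k = 0.45, reduced costs: (11.55, 11.65)
  x^k = (0.0, 0.0), subgradient = b - a^T x = 9.0
  y^{k+1} = 0.45 + 0.05*9.0 = 0.9
Step 3: y^k = 0.9, reduced costs: (11.1, 10.3)
  x^k = (0.0, 0.0), subgradient = b - a^T x = 9.0
  y^{k+1} = 0.9 + 0.05*9.0 = 1.35
Dual objective at y_3 = 1.35: reduced costs (10.65, 8.95), box minimizer x = (0.0, 0.0)
g(y_3) = b*y + (c1 - a1*y)*x1 + (c2 - a2*y)*x2 = 9*1.35 + 10.65*0.0 + 8.95*0.0 = 12.15 + 0.0 + 0.0 = 12.15


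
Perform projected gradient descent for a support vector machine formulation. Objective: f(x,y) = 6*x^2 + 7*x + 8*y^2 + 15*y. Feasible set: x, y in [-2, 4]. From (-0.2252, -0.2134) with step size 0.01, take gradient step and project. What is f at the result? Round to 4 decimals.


Step 1: Compute gradient at (-0.2252, -0.2134).
grad_x = 2*6*-0.2252 + 7 = 4.2976
grad_y = 2*8*-0.2134 + 15 = 11.5856
Step 2: Gradient step.
x_raw = -0.2252 - 0.01*4.2976 = -0.2682
y_raw = -0.2134 - 0.01*11.5856 = -0.3293
Step 3: Project onto [-2, 4].
x_proj = clip(-0.2682) = -0.2682
y_proj = clip(-0.3293) = -0.3293
Step 4: Evaluate f.
f(-0.2682, -0.3293) = -5.5173
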